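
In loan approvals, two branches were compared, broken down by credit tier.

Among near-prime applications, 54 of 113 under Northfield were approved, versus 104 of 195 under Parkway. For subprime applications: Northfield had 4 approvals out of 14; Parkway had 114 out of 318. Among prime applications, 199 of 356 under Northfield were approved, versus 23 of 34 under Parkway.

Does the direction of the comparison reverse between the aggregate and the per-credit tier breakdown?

Yes

Near-prime: Northfield 54/113 = 47.8%, Parkway 104/195 = 53.3% → Parkway
Subprime: Northfield 4/14 = 28.6%, Parkway 114/318 = 35.8% → Parkway
Prime: Northfield 199/356 = 55.9%, Parkway 23/34 = 67.6% → Parkway
Overall: Northfield 257/483 = 53.2%, Parkway 241/547 = 44.1% → Northfield
Parkway wins each credit group but Northfield wins overall — the comparison reverses. Parkway's applications skew toward subprime, which has a lower base rate.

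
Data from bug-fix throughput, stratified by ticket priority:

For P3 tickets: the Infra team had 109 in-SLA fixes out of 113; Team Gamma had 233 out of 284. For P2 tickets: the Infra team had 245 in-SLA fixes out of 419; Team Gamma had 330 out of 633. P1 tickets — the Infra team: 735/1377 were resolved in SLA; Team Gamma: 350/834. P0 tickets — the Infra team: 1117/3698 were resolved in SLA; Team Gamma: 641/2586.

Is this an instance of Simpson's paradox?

P3: the Infra team 109/113 = 96.5%, Team Gamma 233/284 = 82.0% → the Infra team
P2: the Infra team 245/419 = 58.5%, Team Gamma 330/633 = 52.1% → the Infra team
P1: the Infra team 735/1377 = 53.4%, Team Gamma 350/834 = 42.0% → the Infra team
P0: the Infra team 1117/3698 = 30.2%, Team Gamma 641/2586 = 24.8% → the Infra team
Overall: the Infra team 2206/5607 = 39.3%, Team Gamma 1554/4337 = 35.8% → the Infra team
The Infra team wins overall and in every ticket group — no reversal.

No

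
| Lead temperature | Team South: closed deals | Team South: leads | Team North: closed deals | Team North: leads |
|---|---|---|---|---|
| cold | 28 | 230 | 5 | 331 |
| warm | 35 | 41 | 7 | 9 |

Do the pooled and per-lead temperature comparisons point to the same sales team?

Yes

Cold: Team South 28/230 = 12.2%, Team North 5/331 = 1.5% → Team South
Warm: Team South 35/41 = 85.4%, Team North 7/9 = 77.8% → Team South
Overall: Team South 63/271 = 23.2%, Team North 12/340 = 3.5% → Team South
Team South wins overall and in every lead group — no reversal.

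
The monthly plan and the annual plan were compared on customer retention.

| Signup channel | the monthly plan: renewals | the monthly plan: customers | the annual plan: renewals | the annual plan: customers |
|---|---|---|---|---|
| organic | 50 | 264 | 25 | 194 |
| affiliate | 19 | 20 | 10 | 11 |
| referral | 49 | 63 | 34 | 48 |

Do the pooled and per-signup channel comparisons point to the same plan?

Yes

Organic: the monthly plan 50/264 = 18.9%, the annual plan 25/194 = 12.9% → the monthly plan
Affiliate: the monthly plan 19/20 = 95.0%, the annual plan 10/11 = 90.9% → the monthly plan
Referral: the monthly plan 49/63 = 77.8%, the annual plan 34/48 = 70.8% → the monthly plan
Overall: the monthly plan 118/347 = 34.0%, the annual plan 69/253 = 27.3% → the monthly plan
The monthly plan wins overall and in every signup group — no reversal.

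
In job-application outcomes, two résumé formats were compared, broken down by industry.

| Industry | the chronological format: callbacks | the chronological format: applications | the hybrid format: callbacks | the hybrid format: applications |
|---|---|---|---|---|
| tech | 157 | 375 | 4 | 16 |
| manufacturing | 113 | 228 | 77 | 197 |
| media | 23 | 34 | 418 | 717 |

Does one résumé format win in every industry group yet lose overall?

Tech: the chronological format 157/375 = 41.9%, the hybrid format 4/16 = 25.0% → the chronological format
Manufacturing: the chronological format 113/228 = 49.6%, the hybrid format 77/197 = 39.1% → the chronological format
Media: the chronological format 23/34 = 67.6%, the hybrid format 418/717 = 58.3% → the chronological format
Overall: the chronological format 293/637 = 46.0%, the hybrid format 499/930 = 53.7% → the hybrid format
The chronological format wins each industry group but the hybrid format wins overall — the comparison reverses. The chronological format's applications skew toward tech, which has a lower base rate.

Yes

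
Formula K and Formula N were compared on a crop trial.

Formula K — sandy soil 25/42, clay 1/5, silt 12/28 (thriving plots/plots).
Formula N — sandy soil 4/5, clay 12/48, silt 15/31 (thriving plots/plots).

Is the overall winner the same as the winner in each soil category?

No

Sandy soil: Formula K 25/42 = 59.5%, Formula N 4/5 = 80.0% → Formula N
Clay: Formula K 1/5 = 20.0%, Formula N 12/48 = 25.0% → Formula N
Silt: Formula K 12/28 = 42.9%, Formula N 15/31 = 48.4% → Formula N
Overall: Formula K 38/75 = 50.7%, Formula N 31/84 = 36.9% → Formula K
Formula N wins each soil group but Formula K wins overall — the comparison reverses. Formula N's plots skew toward clay, which has a lower base rate.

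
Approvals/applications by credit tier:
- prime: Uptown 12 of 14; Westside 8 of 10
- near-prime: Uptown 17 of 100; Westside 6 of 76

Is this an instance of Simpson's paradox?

No

Prime: Uptown 12/14 = 85.7%, Westside 8/10 = 80.0% → Uptown
Near-prime: Uptown 17/100 = 17.0%, Westside 6/76 = 7.9% → Uptown
Overall: Uptown 29/114 = 25.4%, Westside 14/86 = 16.3% → Uptown
Uptown wins overall and in every credit group — no reversal.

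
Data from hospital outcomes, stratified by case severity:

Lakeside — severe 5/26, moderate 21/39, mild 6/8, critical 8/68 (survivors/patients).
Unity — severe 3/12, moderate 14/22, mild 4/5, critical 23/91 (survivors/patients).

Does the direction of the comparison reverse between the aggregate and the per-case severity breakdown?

No

Severe: Lakeside 5/26 = 19.2%, Unity 3/12 = 25.0% → Unity
Moderate: Lakeside 21/39 = 53.8%, Unity 14/22 = 63.6% → Unity
Mild: Lakeside 6/8 = 75.0%, Unity 4/5 = 80.0% → Unity
Critical: Lakeside 8/68 = 11.8%, Unity 23/91 = 25.3% → Unity
Overall: Lakeside 40/141 = 28.4%, Unity 44/130 = 33.8% → Unity
Unity wins overall and in every case group — no reversal.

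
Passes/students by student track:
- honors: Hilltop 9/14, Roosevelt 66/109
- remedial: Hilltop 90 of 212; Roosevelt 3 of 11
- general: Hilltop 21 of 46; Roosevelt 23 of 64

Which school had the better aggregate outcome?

Honors: Hilltop 9/14 = 64.3%, Roosevelt 66/109 = 60.6% → Hilltop
Remedial: Hilltop 90/212 = 42.5%, Roosevelt 3/11 = 27.3% → Hilltop
General: Hilltop 21/46 = 45.7%, Roosevelt 23/64 = 35.9% → Hilltop
Overall: Hilltop 120/272 = 44.1%, Roosevelt 92/184 = 50.0% → Roosevelt
(Hilltop wins every student group but Roosevelt wins overall — Hilltop's students skew toward the low-rate remedial group.)

Roosevelt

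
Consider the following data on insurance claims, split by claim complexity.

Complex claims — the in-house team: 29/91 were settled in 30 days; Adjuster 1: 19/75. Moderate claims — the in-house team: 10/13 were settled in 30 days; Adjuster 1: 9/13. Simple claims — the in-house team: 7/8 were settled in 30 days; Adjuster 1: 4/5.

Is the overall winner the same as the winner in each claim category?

Yes

Complex: the in-house team 29/91 = 31.9%, Adjuster 1 19/75 = 25.3% → the in-house team
Moderate: the in-house team 10/13 = 76.9%, Adjuster 1 9/13 = 69.2% → the in-house team
Simple: the in-house team 7/8 = 87.5%, Adjuster 1 4/5 = 80.0% → the in-house team
Overall: the in-house team 46/112 = 41.1%, Adjuster 1 32/93 = 34.4% → the in-house team
The in-house team wins overall and in every claim group — no reversal.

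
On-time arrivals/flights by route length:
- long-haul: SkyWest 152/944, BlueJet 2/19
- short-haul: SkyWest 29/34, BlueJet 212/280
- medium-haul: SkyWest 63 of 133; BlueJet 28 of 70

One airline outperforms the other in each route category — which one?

Long-haul: SkyWest 152/944 = 16.1%, BlueJet 2/19 = 10.5% → SkyWest
Short-haul: SkyWest 29/34 = 85.3%, BlueJet 212/280 = 75.7% → SkyWest
Medium-haul: SkyWest 63/133 = 47.4%, BlueJet 28/70 = 40.0% → SkyWest
SkyWest has the higher rate in all 3 groups.

SkyWest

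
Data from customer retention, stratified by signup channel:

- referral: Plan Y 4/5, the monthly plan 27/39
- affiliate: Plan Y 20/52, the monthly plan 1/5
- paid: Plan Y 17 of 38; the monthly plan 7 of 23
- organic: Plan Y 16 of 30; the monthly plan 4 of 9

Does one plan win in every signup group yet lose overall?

Referral: Plan Y 4/5 = 80.0%, the monthly plan 27/39 = 69.2% → Plan Y
Affiliate: Plan Y 20/52 = 38.5%, the monthly plan 1/5 = 20.0% → Plan Y
Paid: Plan Y 17/38 = 44.7%, the monthly plan 7/23 = 30.4% → Plan Y
Organic: Plan Y 16/30 = 53.3%, the monthly plan 4/9 = 44.4% → Plan Y
Overall: Plan Y 57/125 = 45.6%, the monthly plan 39/76 = 51.3% → the monthly plan
Plan Y wins each signup group but the monthly plan wins overall — the comparison reverses. Plan Y's customers skew toward affiliate, which has a lower base rate.

Yes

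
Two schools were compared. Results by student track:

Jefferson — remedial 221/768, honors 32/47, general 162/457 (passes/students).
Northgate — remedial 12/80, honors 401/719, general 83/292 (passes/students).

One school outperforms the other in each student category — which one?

Remedial: Jefferson 221/768 = 28.8%, Northgate 12/80 = 15.0% → Jefferson
Honors: Jefferson 32/47 = 68.1%, Northgate 401/719 = 55.8% → Jefferson
General: Jefferson 162/457 = 35.4%, Northgate 83/292 = 28.4% → Jefferson
Jefferson has the higher rate in all 3 groups.

Jefferson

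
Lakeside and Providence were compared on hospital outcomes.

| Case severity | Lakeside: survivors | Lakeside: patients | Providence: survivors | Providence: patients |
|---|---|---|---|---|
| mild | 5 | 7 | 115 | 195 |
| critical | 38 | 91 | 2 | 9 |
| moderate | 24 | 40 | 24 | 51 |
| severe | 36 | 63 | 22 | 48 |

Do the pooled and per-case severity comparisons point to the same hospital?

Mild: Lakeside 5/7 = 71.4%, Providence 115/195 = 59.0% → Lakeside
Critical: Lakeside 38/91 = 41.8%, Providence 2/9 = 22.2% → Lakeside
Moderate: Lakeside 24/40 = 60.0%, Providence 24/51 = 47.1% → Lakeside
Severe: Lakeside 36/63 = 57.1%, Providence 22/48 = 45.8% → Lakeside
Overall: Lakeside 103/201 = 51.2%, Providence 163/303 = 53.8% → Providence
Lakeside wins each case group but Providence wins overall — the comparison reverses. Lakeside's patients skew toward critical, which has a lower base rate.

No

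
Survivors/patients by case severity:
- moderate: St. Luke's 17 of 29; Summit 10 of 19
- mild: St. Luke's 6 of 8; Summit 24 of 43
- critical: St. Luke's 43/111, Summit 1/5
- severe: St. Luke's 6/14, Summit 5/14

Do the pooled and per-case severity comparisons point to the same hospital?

Moderate: St. Luke's 17/29 = 58.6%, Summit 10/19 = 52.6% → St. Luke's
Mild: St. Luke's 6/8 = 75.0%, Summit 24/43 = 55.8% → St. Luke's
Critical: St. Luke's 43/111 = 38.7%, Summit 1/5 = 20.0% → St. Luke's
Severe: St. Luke's 6/14 = 42.9%, Summit 5/14 = 35.7% → St. Luke's
Overall: St. Luke's 72/162 = 44.4%, Summit 40/81 = 49.4% → Summit
St. Luke's wins each case group but Summit wins overall — the comparison reverses. St. Luke's's patients skew toward critical, which has a lower base rate.

No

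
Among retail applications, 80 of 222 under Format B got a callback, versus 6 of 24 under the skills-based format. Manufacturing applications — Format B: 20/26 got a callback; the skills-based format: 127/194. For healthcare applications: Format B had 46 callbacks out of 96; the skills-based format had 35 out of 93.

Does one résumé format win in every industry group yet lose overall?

Yes

Retail: Format B 80/222 = 36.0%, the skills-based format 6/24 = 25.0% → Format B
Manufacturing: Format B 20/26 = 76.9%, the skills-based format 127/194 = 65.5% → Format B
Healthcare: Format B 46/96 = 47.9%, the skills-based format 35/93 = 37.6% → Format B
Overall: Format B 146/344 = 42.4%, the skills-based format 168/311 = 54.0% → the skills-based format
Format B wins each industry group but the skills-based format wins overall — the comparison reverses. Format B's applications skew toward retail, which has a lower base rate.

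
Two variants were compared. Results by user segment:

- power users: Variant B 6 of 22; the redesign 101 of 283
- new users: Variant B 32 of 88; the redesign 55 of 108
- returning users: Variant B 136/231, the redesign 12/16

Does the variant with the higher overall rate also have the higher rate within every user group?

No

Power users: Variant B 6/22 = 27.3%, the redesign 101/283 = 35.7% → the redesign
New users: Variant B 32/88 = 36.4%, the redesign 55/108 = 50.9% → the redesign
Returning users: Variant B 136/231 = 58.9%, the redesign 12/16 = 75.0% → the redesign
Overall: Variant B 174/341 = 51.0%, the redesign 168/407 = 41.3% → Variant B
The redesign wins each user group but Variant B wins overall — the comparison reverses. The redesign's views skew toward power users, which has a lower base rate.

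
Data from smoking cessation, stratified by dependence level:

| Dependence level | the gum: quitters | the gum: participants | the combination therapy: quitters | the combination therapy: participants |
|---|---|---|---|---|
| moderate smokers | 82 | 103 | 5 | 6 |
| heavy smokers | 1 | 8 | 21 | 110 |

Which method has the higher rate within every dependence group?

Moderate smokers: the gum 82/103 = 79.6%, the combination therapy 5/6 = 83.3% → the combination therapy
Heavy smokers: the gum 1/8 = 12.5%, the combination therapy 21/110 = 19.1% → the combination therapy
The combination therapy has the higher rate in both groups.

the combination therapy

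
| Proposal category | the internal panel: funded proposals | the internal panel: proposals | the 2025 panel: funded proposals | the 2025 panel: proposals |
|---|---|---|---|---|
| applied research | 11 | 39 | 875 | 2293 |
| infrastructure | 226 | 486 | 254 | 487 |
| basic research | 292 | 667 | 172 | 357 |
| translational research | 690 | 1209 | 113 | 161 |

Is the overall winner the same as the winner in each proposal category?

No

Applied research: the internal panel 11/39 = 28.2%, the 2025 panel 875/2293 = 38.2% → the 2025 panel
Infrastructure: the internal panel 226/486 = 46.5%, the 2025 panel 254/487 = 52.2% → the 2025 panel
Basic research: the internal panel 292/667 = 43.8%, the 2025 panel 172/357 = 48.2% → the 2025 panel
Translational research: the internal panel 690/1209 = 57.1%, the 2025 panel 113/161 = 70.2% → the 2025 panel
Overall: the internal panel 1219/2401 = 50.8%, the 2025 panel 1414/3298 = 42.9% → the internal panel
The 2025 panel wins each proposal group but the internal panel wins overall — the comparison reverses. The 2025 panel's proposals skew toward applied research, which has a lower base rate.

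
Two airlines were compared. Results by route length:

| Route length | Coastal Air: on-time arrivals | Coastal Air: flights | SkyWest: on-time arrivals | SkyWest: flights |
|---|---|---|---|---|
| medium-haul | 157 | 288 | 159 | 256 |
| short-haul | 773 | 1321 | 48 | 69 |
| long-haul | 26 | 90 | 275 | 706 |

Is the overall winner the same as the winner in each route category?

Medium-haul: Coastal Air 157/288 = 54.5%, SkyWest 159/256 = 62.1% → SkyWest
Short-haul: Coastal Air 773/1321 = 58.5%, SkyWest 48/69 = 69.6% → SkyWest
Long-haul: Coastal Air 26/90 = 28.9%, SkyWest 275/706 = 39.0% → SkyWest
Overall: Coastal Air 956/1699 = 56.3%, SkyWest 482/1031 = 46.8% → Coastal Air
SkyWest wins each route group but Coastal Air wins overall — the comparison reverses. SkyWest's flights skew toward long-haul, which has a lower base rate.

No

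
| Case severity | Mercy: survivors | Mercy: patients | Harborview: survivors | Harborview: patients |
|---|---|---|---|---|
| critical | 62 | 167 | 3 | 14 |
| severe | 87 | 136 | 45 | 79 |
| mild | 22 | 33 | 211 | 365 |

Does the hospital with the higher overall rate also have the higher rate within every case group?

No

Critical: Mercy 62/167 = 37.1%, Harborview 3/14 = 21.4% → Mercy
Severe: Mercy 87/136 = 64.0%, Harborview 45/79 = 57.0% → Mercy
Mild: Mercy 22/33 = 66.7%, Harborview 211/365 = 57.8% → Mercy
Overall: Mercy 171/336 = 50.9%, Harborview 259/458 = 56.6% → Harborview
Mercy wins each case group but Harborview wins overall — the comparison reverses. Mercy's patients skew toward critical, which has a lower base rate.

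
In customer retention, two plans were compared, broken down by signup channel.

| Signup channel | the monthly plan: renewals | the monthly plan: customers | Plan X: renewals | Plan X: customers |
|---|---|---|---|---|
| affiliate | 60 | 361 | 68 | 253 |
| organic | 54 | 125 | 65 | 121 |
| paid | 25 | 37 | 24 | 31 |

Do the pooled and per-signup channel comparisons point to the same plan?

Yes

Affiliate: the monthly plan 60/361 = 16.6%, Plan X 68/253 = 26.9% → Plan X
Organic: the monthly plan 54/125 = 43.2%, Plan X 65/121 = 53.7% → Plan X
Paid: the monthly plan 25/37 = 67.6%, Plan X 24/31 = 77.4% → Plan X
Overall: the monthly plan 139/523 = 26.6%, Plan X 157/405 = 38.8% → Plan X
Plan X wins overall and in every signup group — no reversal.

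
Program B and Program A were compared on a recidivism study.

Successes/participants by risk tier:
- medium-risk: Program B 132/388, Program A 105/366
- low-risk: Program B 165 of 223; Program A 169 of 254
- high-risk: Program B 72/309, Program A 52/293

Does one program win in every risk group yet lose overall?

No

Medium-risk: Program B 132/388 = 34.0%, Program A 105/366 = 28.7% → Program B
Low-risk: Program B 165/223 = 74.0%, Program A 169/254 = 66.5% → Program B
High-risk: Program B 72/309 = 23.3%, Program A 52/293 = 17.7% → Program B
Overall: Program B 369/920 = 40.1%, Program A 326/913 = 35.7% → Program B
Program B wins overall and in every risk group — no reversal.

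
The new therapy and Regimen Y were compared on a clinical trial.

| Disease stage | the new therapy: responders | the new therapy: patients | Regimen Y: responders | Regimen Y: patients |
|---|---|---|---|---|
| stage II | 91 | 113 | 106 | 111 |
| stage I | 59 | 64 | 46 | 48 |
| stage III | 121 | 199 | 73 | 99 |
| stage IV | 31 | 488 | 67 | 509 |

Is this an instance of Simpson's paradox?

Stage II: the new therapy 91/113 = 80.5%, Regimen Y 106/111 = 95.5% → Regimen Y
Stage I: the new therapy 59/64 = 92.2%, Regimen Y 46/48 = 95.8% → Regimen Y
Stage III: the new therapy 121/199 = 60.8%, Regimen Y 73/99 = 73.7% → Regimen Y
Stage IV: the new therapy 31/488 = 6.4%, Regimen Y 67/509 = 13.2% → Regimen Y
Overall: the new therapy 302/864 = 35.0%, Regimen Y 292/767 = 38.1% → Regimen Y
Regimen Y wins overall and in every disease group — no reversal.

No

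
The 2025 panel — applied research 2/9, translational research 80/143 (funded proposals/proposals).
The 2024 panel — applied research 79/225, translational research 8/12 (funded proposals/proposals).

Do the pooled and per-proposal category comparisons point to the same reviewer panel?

No

Applied research: the 2025 panel 2/9 = 22.2%, the 2024 panel 79/225 = 35.1% → the 2024 panel
Translational research: the 2025 panel 80/143 = 55.9%, the 2024 panel 8/12 = 66.7% → the 2024 panel
Overall: the 2025 panel 82/152 = 53.9%, the 2024 panel 87/237 = 36.7% → the 2025 panel
The 2024 panel wins each proposal group but the 2025 panel wins overall — the comparison reverses. The 2024 panel's proposals skew toward applied research, which has a lower base rate.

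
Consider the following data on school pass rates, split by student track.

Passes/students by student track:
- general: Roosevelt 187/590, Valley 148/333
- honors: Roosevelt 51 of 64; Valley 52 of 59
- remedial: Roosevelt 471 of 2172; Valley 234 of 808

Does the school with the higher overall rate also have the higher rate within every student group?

Yes

General: Roosevelt 187/590 = 31.7%, Valley 148/333 = 44.4% → Valley
Honors: Roosevelt 51/64 = 79.7%, Valley 52/59 = 88.1% → Valley
Remedial: Roosevelt 471/2172 = 21.7%, Valley 234/808 = 29.0% → Valley
Overall: Roosevelt 709/2826 = 25.1%, Valley 434/1200 = 36.2% → Valley
Valley wins overall and in every student group — no reversal.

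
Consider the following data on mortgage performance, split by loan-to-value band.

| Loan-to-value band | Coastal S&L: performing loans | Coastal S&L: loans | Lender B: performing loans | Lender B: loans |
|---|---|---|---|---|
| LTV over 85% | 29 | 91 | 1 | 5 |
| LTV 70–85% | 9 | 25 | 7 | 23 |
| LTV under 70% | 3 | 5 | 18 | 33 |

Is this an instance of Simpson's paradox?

Yes

LTV over 85%: Coastal S&L 29/91 = 31.9%, Lender B 1/5 = 20.0% → Coastal S&L
LTV 70–85%: Coastal S&L 9/25 = 36.0%, Lender B 7/23 = 30.4% → Coastal S&L
LTV under 70%: Coastal S&L 3/5 = 60.0%, Lender B 18/33 = 54.5% → Coastal S&L
Overall: Coastal S&L 41/121 = 33.9%, Lender B 26/61 = 42.6% → Lender B
Coastal S&L wins each loan-to-value group but Lender B wins overall — the comparison reverses. Coastal S&L's loans skew toward LTV over 85%, which has a lower base rate.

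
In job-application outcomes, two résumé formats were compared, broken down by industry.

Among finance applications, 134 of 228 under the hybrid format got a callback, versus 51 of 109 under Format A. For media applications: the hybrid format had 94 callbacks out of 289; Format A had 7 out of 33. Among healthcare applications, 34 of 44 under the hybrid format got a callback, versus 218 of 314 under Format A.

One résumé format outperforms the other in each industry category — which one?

Finance: the hybrid format 134/228 = 58.8%, Format A 51/109 = 46.8% → the hybrid format
Media: the hybrid format 94/289 = 32.5%, Format A 7/33 = 21.2% → the hybrid format
Healthcare: the hybrid format 34/44 = 77.3%, Format A 218/314 = 69.4% → the hybrid format
The hybrid format has the higher rate in all 3 groups.

the hybrid format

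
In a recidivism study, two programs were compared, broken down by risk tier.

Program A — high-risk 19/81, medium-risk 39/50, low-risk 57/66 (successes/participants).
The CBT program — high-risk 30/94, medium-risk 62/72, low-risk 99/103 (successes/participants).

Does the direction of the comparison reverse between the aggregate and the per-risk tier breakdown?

High-risk: Program A 19/81 = 23.5%, the CBT program 30/94 = 31.9% → the CBT program
Medium-risk: Program A 39/50 = 78.0%, the CBT program 62/72 = 86.1% → the CBT program
Low-risk: Program A 57/66 = 86.4%, the CBT program 99/103 = 96.1% → the CBT program
Overall: Program A 115/197 = 58.4%, the CBT program 191/269 = 71.0% → the CBT program
The CBT program wins overall and in every risk group — no reversal.

No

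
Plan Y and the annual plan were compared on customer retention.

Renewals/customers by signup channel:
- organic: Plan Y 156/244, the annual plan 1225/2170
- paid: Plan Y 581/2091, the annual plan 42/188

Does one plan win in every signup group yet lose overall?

Organic: Plan Y 156/244 = 63.9%, the annual plan 1225/2170 = 56.5% → Plan Y
Paid: Plan Y 581/2091 = 27.8%, the annual plan 42/188 = 22.3% → Plan Y
Overall: Plan Y 737/2335 = 31.6%, the annual plan 1267/2358 = 53.7% → the annual plan
Plan Y wins each signup group but the annual plan wins overall — the comparison reverses. Plan Y's customers skew toward paid, which has a lower base rate.

Yes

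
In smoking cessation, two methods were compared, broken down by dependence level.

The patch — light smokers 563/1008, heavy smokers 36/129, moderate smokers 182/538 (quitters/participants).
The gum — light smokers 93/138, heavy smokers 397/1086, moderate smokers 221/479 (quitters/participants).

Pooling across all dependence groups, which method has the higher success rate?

Light smokers: the patch 563/1008 = 55.9%, the gum 93/138 = 67.4% → the gum
Heavy smokers: the patch 36/129 = 27.9%, the gum 397/1086 = 36.6% → the gum
Moderate smokers: the patch 182/538 = 33.8%, the gum 221/479 = 46.1% → the gum
Overall: the patch 781/1675 = 46.6%, the gum 711/1703 = 41.7% → the patch
(The gum wins every dependence group but the patch wins overall — the gum's participants skew toward the low-rate heavy smokers group.)

the patch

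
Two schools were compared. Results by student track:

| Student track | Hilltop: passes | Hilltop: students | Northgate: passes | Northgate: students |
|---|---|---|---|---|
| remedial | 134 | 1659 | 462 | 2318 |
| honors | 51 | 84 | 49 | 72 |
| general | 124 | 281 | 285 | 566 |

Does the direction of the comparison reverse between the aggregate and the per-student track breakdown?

Remedial: Hilltop 134/1659 = 8.1%, Northgate 462/2318 = 19.9% → Northgate
Honors: Hilltop 51/84 = 60.7%, Northgate 49/72 = 68.1% → Northgate
General: Hilltop 124/281 = 44.1%, Northgate 285/566 = 50.4% → Northgate
Overall: Hilltop 309/2024 = 15.3%, Northgate 796/2956 = 26.9% → Northgate
Northgate wins overall and in every student group — no reversal.

No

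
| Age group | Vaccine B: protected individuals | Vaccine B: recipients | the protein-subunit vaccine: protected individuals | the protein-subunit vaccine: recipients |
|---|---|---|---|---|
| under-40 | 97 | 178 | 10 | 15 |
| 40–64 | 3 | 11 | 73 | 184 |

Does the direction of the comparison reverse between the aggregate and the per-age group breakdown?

Under-40: Vaccine B 97/178 = 54.5%, the protein-subunit vaccine 10/15 = 66.7% → the protein-subunit vaccine
40–64: Vaccine B 3/11 = 27.3%, the protein-subunit vaccine 73/184 = 39.7% → the protein-subunit vaccine
Overall: Vaccine B 100/189 = 52.9%, the protein-subunit vaccine 83/199 = 41.7% → Vaccine B
The protein-subunit vaccine wins each age group but Vaccine B wins overall — the comparison reverses. The protein-subunit vaccine's recipients skew toward 40–64, which has a lower base rate.

Yes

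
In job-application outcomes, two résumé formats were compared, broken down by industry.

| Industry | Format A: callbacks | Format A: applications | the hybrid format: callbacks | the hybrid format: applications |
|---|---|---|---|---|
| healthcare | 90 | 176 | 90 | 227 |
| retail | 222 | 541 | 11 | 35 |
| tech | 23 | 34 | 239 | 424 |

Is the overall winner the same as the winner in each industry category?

Healthcare: Format A 90/176 = 51.1%, the hybrid format 90/227 = 39.6% → Format A
Retail: Format A 222/541 = 41.0%, the hybrid format 11/35 = 31.4% → Format A
Tech: Format A 23/34 = 67.6%, the hybrid format 239/424 = 56.4% → Format A
Overall: Format A 335/751 = 44.6%, the hybrid format 340/686 = 49.6% → the hybrid format
Format A wins each industry group but the hybrid format wins overall — the comparison reverses. Format A's applications skew toward retail, which has a lower base rate.

No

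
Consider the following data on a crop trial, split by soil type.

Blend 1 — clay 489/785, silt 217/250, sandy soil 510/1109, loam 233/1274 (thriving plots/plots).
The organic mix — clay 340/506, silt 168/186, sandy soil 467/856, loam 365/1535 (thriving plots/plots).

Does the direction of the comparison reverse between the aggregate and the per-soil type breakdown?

No

Clay: Blend 1 489/785 = 62.3%, the organic mix 340/506 = 67.2% → the organic mix
Silt: Blend 1 217/250 = 86.8%, the organic mix 168/186 = 90.3% → the organic mix
Sandy soil: Blend 1 510/1109 = 46.0%, the organic mix 467/856 = 54.6% → the organic mix
Loam: Blend 1 233/1274 = 18.3%, the organic mix 365/1535 = 23.8% → the organic mix
Overall: Blend 1 1449/3418 = 42.4%, the organic mix 1340/3083 = 43.5% → the organic mix
The organic mix wins overall and in every soil group — no reversal.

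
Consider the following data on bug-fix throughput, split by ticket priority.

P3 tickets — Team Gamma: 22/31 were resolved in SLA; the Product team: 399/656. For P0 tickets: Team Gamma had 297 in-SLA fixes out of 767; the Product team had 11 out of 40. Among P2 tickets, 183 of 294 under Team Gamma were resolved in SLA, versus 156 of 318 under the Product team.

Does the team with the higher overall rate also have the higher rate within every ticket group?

No

P3: Team Gamma 22/31 = 71.0%, the Product team 399/656 = 60.8% → Team Gamma
P0: Team Gamma 297/767 = 38.7%, the Product team 11/40 = 27.5% → Team Gamma
P2: Team Gamma 183/294 = 62.2%, the Product team 156/318 = 49.1% → Team Gamma
Overall: Team Gamma 502/1092 = 46.0%, the Product team 566/1014 = 55.8% → the Product team
Team Gamma wins each ticket group but the Product team wins overall — the comparison reverses. Team Gamma's tickets skew toward P0, which has a lower base rate.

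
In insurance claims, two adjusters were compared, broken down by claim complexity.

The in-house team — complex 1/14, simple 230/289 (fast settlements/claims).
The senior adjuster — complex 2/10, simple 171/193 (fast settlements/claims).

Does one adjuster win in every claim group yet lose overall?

Complex: the in-house team 1/14 = 7.1%, the senior adjuster 2/10 = 20.0% → the senior adjuster
Simple: the in-house team 230/289 = 79.6%, the senior adjuster 171/193 = 88.6% → the senior adjuster
Overall: the in-house team 231/303 = 76.2%, the senior adjuster 173/203 = 85.2% → the senior adjuster
The senior adjuster wins overall and in every claim group — no reversal.

No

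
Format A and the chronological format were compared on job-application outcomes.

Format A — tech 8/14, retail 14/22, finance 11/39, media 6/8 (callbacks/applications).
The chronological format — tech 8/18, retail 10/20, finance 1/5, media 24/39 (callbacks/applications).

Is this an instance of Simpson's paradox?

Yes

Tech: Format A 8/14 = 57.1%, the chronological format 8/18 = 44.4% → Format A
Retail: Format A 14/22 = 63.6%, the chronological format 10/20 = 50.0% → Format A
Finance: Format A 11/39 = 28.2%, the chronological format 1/5 = 20.0% → Format A
Media: Format A 6/8 = 75.0%, the chronological format 24/39 = 61.5% → Format A
Overall: Format A 39/83 = 47.0%, the chronological format 43/82 = 52.4% → the chronological format
Format A wins each industry group but the chronological format wins overall — the comparison reverses. Format A's applications skew toward finance, which has a lower base rate.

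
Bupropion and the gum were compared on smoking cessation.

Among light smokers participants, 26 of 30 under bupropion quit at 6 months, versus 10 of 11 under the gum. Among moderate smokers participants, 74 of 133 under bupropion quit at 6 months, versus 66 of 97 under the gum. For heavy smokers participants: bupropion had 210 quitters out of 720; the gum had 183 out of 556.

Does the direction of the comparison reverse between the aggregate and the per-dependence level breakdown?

Light smokers: bupropion 26/30 = 86.7%, the gum 10/11 = 90.9% → the gum
Moderate smokers: bupropion 74/133 = 55.6%, the gum 66/97 = 68.0% → the gum
Heavy smokers: bupropion 210/720 = 29.2%, the gum 183/556 = 32.9% → the gum
Overall: bupropion 310/883 = 35.1%, the gum 259/664 = 39.0% → the gum
The gum wins overall and in every dependence group — no reversal.

No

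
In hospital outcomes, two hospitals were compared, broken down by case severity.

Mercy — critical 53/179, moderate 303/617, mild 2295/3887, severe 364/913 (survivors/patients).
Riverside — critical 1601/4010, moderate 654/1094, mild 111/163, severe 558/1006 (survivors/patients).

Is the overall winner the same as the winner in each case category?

No

Critical: Mercy 53/179 = 29.6%, Riverside 1601/4010 = 39.9% → Riverside
Moderate: Mercy 303/617 = 49.1%, Riverside 654/1094 = 59.8% → Riverside
Mild: Mercy 2295/3887 = 59.0%, Riverside 111/163 = 68.1% → Riverside
Severe: Mercy 364/913 = 39.9%, Riverside 558/1006 = 55.5% → Riverside
Overall: Mercy 3015/5596 = 53.9%, Riverside 2924/6273 = 46.6% → Mercy
Riverside wins each case group but Mercy wins overall — the comparison reverses. Riverside's patients skew toward critical, which has a lower base rate.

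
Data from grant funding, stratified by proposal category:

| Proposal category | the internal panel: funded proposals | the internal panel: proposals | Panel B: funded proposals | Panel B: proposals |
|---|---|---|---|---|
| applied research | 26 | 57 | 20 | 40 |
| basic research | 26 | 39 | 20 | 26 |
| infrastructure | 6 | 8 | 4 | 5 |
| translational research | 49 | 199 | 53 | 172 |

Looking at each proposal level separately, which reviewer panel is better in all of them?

Applied research: the internal panel 26/57 = 45.6%, Panel B 20/40 = 50.0% → Panel B
Basic research: the internal panel 26/39 = 66.7%, Panel B 20/26 = 76.9% → Panel B
Infrastructure: the internal panel 6/8 = 75.0%, Panel B 4/5 = 80.0% → Panel B
Translational research: the internal panel 49/199 = 24.6%, Panel B 53/172 = 30.8% → Panel B
Panel B has the higher rate in all 4 groups.

Panel B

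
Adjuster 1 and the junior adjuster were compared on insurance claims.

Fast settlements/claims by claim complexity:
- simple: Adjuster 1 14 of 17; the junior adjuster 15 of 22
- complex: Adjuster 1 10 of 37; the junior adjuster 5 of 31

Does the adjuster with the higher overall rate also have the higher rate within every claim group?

Yes

Simple: Adjuster 1 14/17 = 82.4%, the junior adjuster 15/22 = 68.2% → Adjuster 1
Complex: Adjuster 1 10/37 = 27.0%, the junior adjuster 5/31 = 16.1% → Adjuster 1
Overall: Adjuster 1 24/54 = 44.4%, the junior adjuster 20/53 = 37.7% → Adjuster 1
Adjuster 1 wins overall and in every claim group — no reversal.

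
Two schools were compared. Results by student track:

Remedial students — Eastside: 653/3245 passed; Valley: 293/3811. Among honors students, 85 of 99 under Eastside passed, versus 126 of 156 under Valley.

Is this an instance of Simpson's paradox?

No

Remedial: Eastside 653/3245 = 20.1%, Valley 293/3811 = 7.7% → Eastside
Honors: Eastside 85/99 = 85.9%, Valley 126/156 = 80.8% → Eastside
Overall: Eastside 738/3344 = 22.1%, Valley 419/3967 = 10.6% → Eastside
Eastside wins overall and in every student group — no reversal.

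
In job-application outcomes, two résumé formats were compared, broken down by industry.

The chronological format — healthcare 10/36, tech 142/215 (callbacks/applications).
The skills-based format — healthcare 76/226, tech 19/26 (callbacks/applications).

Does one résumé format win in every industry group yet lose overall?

Yes

Healthcare: the chronological format 10/36 = 27.8%, the skills-based format 76/226 = 33.6% → the skills-based format
Tech: the chronological format 142/215 = 66.0%, the skills-based format 19/26 = 73.1% → the skills-based format
Overall: the chronological format 152/251 = 60.6%, the skills-based format 95/252 = 37.7% → the chronological format
The skills-based format wins each industry group but the chronological format wins overall — the comparison reverses. The skills-based format's applications skew toward healthcare, which has a lower base rate.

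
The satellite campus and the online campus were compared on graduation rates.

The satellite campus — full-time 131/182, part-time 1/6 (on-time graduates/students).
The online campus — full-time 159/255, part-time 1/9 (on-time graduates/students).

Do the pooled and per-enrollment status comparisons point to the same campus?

Full-time: the satellite campus 131/182 = 72.0%, the online campus 159/255 = 62.4% → the satellite campus
Part-time: the satellite campus 1/6 = 16.7%, the online campus 1/9 = 11.1% → the satellite campus
Overall: the satellite campus 132/188 = 70.2%, the online campus 160/264 = 60.6% → the satellite campus
The satellite campus wins overall and in every enrollment group — no reversal.

Yes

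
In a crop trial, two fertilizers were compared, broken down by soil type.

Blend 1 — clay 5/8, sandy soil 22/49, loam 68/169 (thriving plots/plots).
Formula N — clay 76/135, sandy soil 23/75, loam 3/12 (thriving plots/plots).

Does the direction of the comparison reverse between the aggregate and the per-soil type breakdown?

Yes

Clay: Blend 1 5/8 = 62.5%, Formula N 76/135 = 56.3% → Blend 1
Sandy soil: Blend 1 22/49 = 44.9%, Formula N 23/75 = 30.7% → Blend 1
Loam: Blend 1 68/169 = 40.2%, Formula N 3/12 = 25.0% → Blend 1
Overall: Blend 1 95/226 = 42.0%, Formula N 102/222 = 45.9% → Formula N
Blend 1 wins each soil group but Formula N wins overall — the comparison reverses. Blend 1's plots skew toward loam, which has a lower base rate.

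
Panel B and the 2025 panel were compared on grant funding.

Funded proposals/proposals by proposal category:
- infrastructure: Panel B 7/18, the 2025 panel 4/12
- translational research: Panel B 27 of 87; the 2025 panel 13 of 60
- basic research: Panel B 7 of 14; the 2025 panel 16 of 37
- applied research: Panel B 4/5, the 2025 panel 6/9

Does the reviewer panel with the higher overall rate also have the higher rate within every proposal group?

Yes

Infrastructure: Panel B 7/18 = 38.9%, the 2025 panel 4/12 = 33.3% → Panel B
Translational research: Panel B 27/87 = 31.0%, the 2025 panel 13/60 = 21.7% → Panel B
Basic research: Panel B 7/14 = 50.0%, the 2025 panel 16/37 = 43.2% → Panel B
Applied research: Panel B 4/5 = 80.0%, the 2025 panel 6/9 = 66.7% → Panel B
Overall: Panel B 45/124 = 36.3%, the 2025 panel 39/118 = 33.1% → Panel B
Panel B wins overall and in every proposal group — no reversal.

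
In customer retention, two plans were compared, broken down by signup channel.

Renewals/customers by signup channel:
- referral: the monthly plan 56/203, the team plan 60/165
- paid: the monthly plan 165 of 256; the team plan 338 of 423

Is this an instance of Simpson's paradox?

Referral: the monthly plan 56/203 = 27.6%, the team plan 60/165 = 36.4% → the team plan
Paid: the monthly plan 165/256 = 64.5%, the team plan 338/423 = 79.9% → the team plan
Overall: the monthly plan 221/459 = 48.1%, the team plan 398/588 = 67.7% → the team plan
The team plan wins overall and in every signup group — no reversal.

No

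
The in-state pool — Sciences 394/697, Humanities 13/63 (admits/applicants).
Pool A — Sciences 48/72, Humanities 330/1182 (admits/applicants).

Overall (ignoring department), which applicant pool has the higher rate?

the in-state pool

Sciences: the in-state pool 394/697 = 56.5%, Pool A 48/72 = 66.7% → Pool A
Humanities: the in-state pool 13/63 = 20.6%, Pool A 330/1182 = 27.9% → Pool A
Overall: the in-state pool 407/760 = 53.6%, Pool A 378/1254 = 30.1% → the in-state pool
(Pool A wins every department group but the in-state pool wins overall — Pool A's applicants skew toward the low-rate Humanities group.)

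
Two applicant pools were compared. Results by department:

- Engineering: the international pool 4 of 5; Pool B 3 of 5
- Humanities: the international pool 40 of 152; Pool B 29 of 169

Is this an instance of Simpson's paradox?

Engineering: the international pool 4/5 = 80.0%, Pool B 3/5 = 60.0% → the international pool
Humanities: the international pool 40/152 = 26.3%, Pool B 29/169 = 17.2% → the international pool
Overall: the international pool 44/157 = 28.0%, Pool B 32/174 = 18.4% → the international pool
The international pool wins overall and in every department group — no reversal.

No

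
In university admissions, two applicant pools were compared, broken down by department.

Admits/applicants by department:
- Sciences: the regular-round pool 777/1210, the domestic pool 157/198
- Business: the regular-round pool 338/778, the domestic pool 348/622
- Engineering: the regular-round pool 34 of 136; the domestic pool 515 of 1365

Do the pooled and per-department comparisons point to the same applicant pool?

Sciences: the regular-round pool 777/1210 = 64.2%, the domestic pool 157/198 = 79.3% → the domestic pool
Business: the regular-round pool 338/778 = 43.4%, the domestic pool 348/622 = 55.9% → the domestic pool
Engineering: the regular-round pool 34/136 = 25.0%, the domestic pool 515/1365 = 37.7% → the domestic pool
Overall: the regular-round pool 1149/2124 = 54.1%, the domestic pool 1020/2185 = 46.7% → the regular-round pool
The domestic pool wins each department group but the regular-round pool wins overall — the comparison reverses. The domestic pool's applicants skew toward Engineering, which has a lower base rate.

No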